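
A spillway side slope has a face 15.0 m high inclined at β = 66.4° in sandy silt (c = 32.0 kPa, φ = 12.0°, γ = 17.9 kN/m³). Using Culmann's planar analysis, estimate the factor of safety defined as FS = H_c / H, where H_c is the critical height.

FS = 1.02

H_c = (4c/γ) · sinβ cosφ / [1 − cos(β − φ)]
    = (4·32.0/17.9) · sin66.4°·cos12.0° / [1 − cos54.4°]
    = 7.151 · 0.8963 / 0.4179 = 15.34 m
FS = H_c / H = 15.34 / 15.0 = 1.023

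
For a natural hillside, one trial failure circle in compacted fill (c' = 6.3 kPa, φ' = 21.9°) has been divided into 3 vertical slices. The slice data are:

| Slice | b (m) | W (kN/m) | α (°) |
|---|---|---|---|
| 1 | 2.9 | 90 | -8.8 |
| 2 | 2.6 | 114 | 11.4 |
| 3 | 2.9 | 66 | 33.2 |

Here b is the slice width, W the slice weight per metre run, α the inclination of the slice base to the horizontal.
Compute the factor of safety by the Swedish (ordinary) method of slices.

FS = 3.56

Ordinary method of slices: FS = Σ[c'·Δl_i + (W_i cosα_i)·tanφ'] / Σ W_i sinα_i, with Δl_i = b_i / cosα_i.
Slice 1: Δl = 2.9/cos(-8.8°) = 2.935 m; N'_1 = 90·cos(-8.8°) = 88.9; c'Δl = 18.49; W sinα = -13.8
Slice 2: Δl = 2.6/cos11.4° = 2.652 m; N'_2 = 114·cos11.4° = 111.8; c'Δl = 16.71; W sinα = 22.5
Slice 3: Δl = 2.9/cos33.2° = 3.466 m; N'_3 = 66·cos33.2° = 55.2; c'Δl = 21.83; W sinα = 36.1
Σc'Δl = 57.0 kN/m; ΣN' = 255.9 kN/m; ΣW sinα = 44.9 kN/m
Resisting = 57.0 + 255.9·tan21.9° = 57.0 + 102.9 = 159.9 kN/m
FS = 159.9 / 44.9 = 3.561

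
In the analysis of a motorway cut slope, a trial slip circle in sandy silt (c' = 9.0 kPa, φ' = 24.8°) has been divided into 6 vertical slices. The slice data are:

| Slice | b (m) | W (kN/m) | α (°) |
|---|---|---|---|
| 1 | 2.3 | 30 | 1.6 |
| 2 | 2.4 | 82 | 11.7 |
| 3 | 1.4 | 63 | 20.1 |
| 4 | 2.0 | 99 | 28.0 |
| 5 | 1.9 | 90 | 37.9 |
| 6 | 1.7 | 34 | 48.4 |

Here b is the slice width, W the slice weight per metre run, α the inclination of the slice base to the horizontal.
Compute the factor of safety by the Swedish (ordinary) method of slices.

FS = 1.70

Ordinary method of slices: FS = Σ[c'·Δl_i + (W_i cosα_i)·tanφ'] / Σ W_i sinα_i, with Δl_i = b_i / cosα_i.
Slice 1: Δl = 2.3/cos1.6° = 2.301 m; N'_1 = 30·cos1.6° = 30.0; c'Δl = 20.71; W sinα = 0.8
Slice 2: Δl = 2.4/cos11.7° = 2.451 m; N'_2 = 82·cos11.7° = 80.3; c'Δl = 22.06; W sinα = 16.6
Slice 3: Δl = 1.4/cos20.1° = 1.491 m; N'_3 = 63·cos20.1° = 59.2; c'Δl = 13.42; W sinα = 21.7
Slice 4: Δl = 2.0/cos28.0° = 2.265 m; N'_4 = 99·cos28.0° = 87.4; c'Δl = 20.39; W sinα = 46.5
Slice 5: Δl = 1.9/cos37.9° = 2.408 m; N'_5 = 90·cos37.9° = 71.0; c'Δl = 21.67; W sinα = 55.3
Slice 6: Δl = 1.7/cos48.4° = 2.561 m; N'_6 = 34·cos48.4° = 22.6; c'Δl = 23.04; W sinα = 25.4
Σc'Δl = 121.3 kN/m; ΣN' = 350.5 kN/m; ΣW sinα = 166.3 kN/m
Resisting = 121.3 + 350.5·tan24.8° = 121.3 + 161.9 = 283.2 kN/m
FS = 283.2 / 166.3 = 1.703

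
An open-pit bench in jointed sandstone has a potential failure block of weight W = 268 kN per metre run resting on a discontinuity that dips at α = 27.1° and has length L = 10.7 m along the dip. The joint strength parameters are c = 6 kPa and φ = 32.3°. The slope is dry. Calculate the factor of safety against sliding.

FS = 1.76

Resolving the block weight along and normal to the plane and applying the Mohr–Coulomb strength on the joint:
N' = W cosα = 268·cos27.1° = 238.6 kN/m
Driving force T = W sinα = 268·sin27.1° = 122.1 kN/m
Resisting force R = c·L + N'·tanφ = 6·10.7 + 238.6·tan32.3° = 64.2 + 150.8 = 215.0 kN/m
FS = R / T = 215.0 / 122.1 = 1.761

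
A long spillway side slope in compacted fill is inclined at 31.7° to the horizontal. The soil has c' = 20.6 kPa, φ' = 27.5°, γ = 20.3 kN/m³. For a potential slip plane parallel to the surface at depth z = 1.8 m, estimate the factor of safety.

FS = 2.10

For an infinite slope with a slip plane parallel to the surface (no pore pressure): FS = [c' + γz cos²β tanφ'] / [γz sinβ cosβ].
γz = 20.3·1.8 = 36.54 kN/m²
Numerator = 20.6 + 36.54·cos²31.7°·tan27.5° = 20.6 + 36.54·0.7239·0.5206 = 34.369 kPa
Denominator = 36.54·sin31.7°·cos31.7° = 36.54·0.5255·0.8508 = 16.336 kPa
FS = 34.369 / 16.336 = 2.104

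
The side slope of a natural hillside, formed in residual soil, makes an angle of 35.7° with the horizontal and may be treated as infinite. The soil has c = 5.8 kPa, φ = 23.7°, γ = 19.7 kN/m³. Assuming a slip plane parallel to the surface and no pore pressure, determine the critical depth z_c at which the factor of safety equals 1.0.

Setting FS = 1.00 in FS = [c + γz cos²β tanφ] / [γz sinβ cosβ] and solving for z:
z = c / [γ cosβ (FS·sinβ − cosβ·tanφ)]
  = 5.8 / [19.7·cos35.7°·(1.00·sin35.7° − cos35.7°·tan23.7°)]
  = 5.8 / [19.7·0.8121·(1.00·0.5835 − 0.8121·0.4390)]
  = 5.8 / 3.6325 = 1.597 m

z_c = 1.60 m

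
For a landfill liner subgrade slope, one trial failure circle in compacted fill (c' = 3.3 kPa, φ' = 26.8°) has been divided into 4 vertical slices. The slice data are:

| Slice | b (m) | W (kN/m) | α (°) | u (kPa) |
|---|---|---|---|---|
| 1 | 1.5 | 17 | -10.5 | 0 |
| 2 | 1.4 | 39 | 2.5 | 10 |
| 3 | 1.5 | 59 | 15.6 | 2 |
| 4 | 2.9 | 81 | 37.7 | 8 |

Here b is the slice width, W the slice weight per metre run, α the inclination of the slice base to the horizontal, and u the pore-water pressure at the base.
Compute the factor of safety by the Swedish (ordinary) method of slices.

FS = 1.45

Ordinary method of slices: FS = Σ[c'·Δl_i + (W_i cosα_i − u_i·Δl_i)·tanφ'] / Σ W_i sinα_i, with Δl_i = b_i / cosα_i.
Slice 1: Δl = 1.5/cos(-10.5°) = 1.526 m; N'_1 = 17·cos(-10.5°) − 0·1.526 = 16.7; c'Δl = 5.03; W sinα = -3.1
Slice 2: Δl = 1.4/cos2.5° = 1.401 m; N'_2 = 39·cos2.5° − 10·1.401 = 24.9; c'Δl = 4.62; W sinα = 1.7
Slice 3: Δl = 1.5/cos15.6° = 1.557 m; N'_3 = 59·cos15.6° − 2·1.557 = 53.7; c'Δl = 5.14; W sinα = 15.9
Slice 4: Δl = 2.9/cos37.7° = 3.665 m; N'_4 = 81·cos37.7° − 8·3.665 = 34.8; c'Δl = 12.10; W sinα = 49.5
Σc'Δl = 26.9 kN/m; ΣN' = 130.1 kN/m; ΣW sinα = 64.0 kN/m
Resisting = 26.9 + 130.1·tan26.8° = 26.9 + 65.7 = 92.6 kN/m
FS = 92.6 / 64.0 = 1.447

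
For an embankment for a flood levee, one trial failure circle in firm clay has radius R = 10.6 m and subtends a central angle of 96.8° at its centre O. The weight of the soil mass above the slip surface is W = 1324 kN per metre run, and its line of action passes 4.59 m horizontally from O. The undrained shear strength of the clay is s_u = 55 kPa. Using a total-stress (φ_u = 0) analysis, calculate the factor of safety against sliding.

Taking moments about the centre O, the resisting moment is provided by the undrained shear strength acting along the arc:
Arc length L_a = R·θ = 10.6·(96.8°·π/180) = 10.6·1.6895 = 17.91 m
M_R = s_u·L_a·R = 55·17.91·10.6 = 10440.6 kN·m/m
M_D = W·d = 1324·4.59 = 6077.2 kN·m/m
FS = M_R / M_D = 10440.6 / 6077.2 = 1.718

FS = 1.72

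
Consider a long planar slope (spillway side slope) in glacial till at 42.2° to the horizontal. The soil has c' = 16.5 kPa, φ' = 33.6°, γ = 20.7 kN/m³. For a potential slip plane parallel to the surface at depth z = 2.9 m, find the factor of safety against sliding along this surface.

FS = 1.29

For an infinite slope with a slip plane parallel to the surface (no pore pressure): FS = [c' + γz cos²β tanφ'] / [γz sinβ cosβ].
γz = 20.7·2.9 = 60.03 kN/m²
Numerator = 16.5 + 60.03·cos²42.2°·tan33.6° = 16.5 + 60.03·0.5488·0.6644 = 38.388 kPa
Denominator = 60.03·sin42.2°·cos42.2° = 60.03·0.6717·0.7408 = 29.872 kPa
FS = 38.388 / 29.872 = 1.285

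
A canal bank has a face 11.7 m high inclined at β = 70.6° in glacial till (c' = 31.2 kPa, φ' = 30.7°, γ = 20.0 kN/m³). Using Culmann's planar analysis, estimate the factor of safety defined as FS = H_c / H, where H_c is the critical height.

H_c = (4c'/γ) · sinβ cosφ' / [1 − cos(β − φ')]
    = (4·31.2/20.0) · sin70.6°·cos30.7° / [1 − cos39.9°]
    = 6.240 · 0.8110 / 0.2328 = 21.74 m
FS = H_c / H = 21.74 / 11.7 = 1.858

FS = 1.86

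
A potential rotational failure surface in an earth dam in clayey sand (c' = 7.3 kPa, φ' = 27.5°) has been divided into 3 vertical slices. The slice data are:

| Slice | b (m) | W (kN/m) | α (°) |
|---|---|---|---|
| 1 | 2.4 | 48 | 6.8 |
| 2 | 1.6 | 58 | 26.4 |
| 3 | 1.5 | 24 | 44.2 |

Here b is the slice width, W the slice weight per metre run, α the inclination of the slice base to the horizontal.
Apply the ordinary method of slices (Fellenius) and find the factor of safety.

Ordinary method of slices: FS = Σ[c'·Δl_i + (W_i cosα_i)·tanφ'] / Σ W_i sinα_i, with Δl_i = b_i / cosα_i.
Slice 1: Δl = 2.4/cos6.8° = 2.417 m; N'_1 = 48·cos6.8° = 47.7; c'Δl = 17.64; W sinα = 5.7
Slice 2: Δl = 1.6/cos26.4° = 1.786 m; N'_2 = 58·cos26.4° = 52.0; c'Δl = 13.04; W sinα = 25.8
Slice 3: Δl = 1.5/cos44.2° = 2.092 m; N'_3 = 24·cos44.2° = 17.2; c'Δl = 15.27; W sinα = 16.7
Σc'Δl = 46.0 kN/m; ΣN' = 116.8 kN/m; ΣW sinα = 48.2 kN/m
Resisting = 46.0 + 116.8·tan27.5° = 46.0 + 60.8 = 106.8 kN/m
FS = 106.8 / 48.2 = 2.215

FS = 2.21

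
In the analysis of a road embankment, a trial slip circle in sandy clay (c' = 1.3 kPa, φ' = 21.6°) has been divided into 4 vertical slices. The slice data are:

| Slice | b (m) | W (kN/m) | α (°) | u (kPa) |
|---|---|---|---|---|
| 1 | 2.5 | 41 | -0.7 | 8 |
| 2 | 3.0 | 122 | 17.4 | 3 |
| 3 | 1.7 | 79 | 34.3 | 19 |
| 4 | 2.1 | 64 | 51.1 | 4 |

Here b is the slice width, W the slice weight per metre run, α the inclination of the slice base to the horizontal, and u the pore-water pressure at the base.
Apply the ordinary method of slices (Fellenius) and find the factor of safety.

Ordinary method of slices: FS = Σ[c'·Δl_i + (W_i cosα_i − u_i·Δl_i)·tanφ'] / Σ W_i sinα_i, with Δl_i = b_i / cosα_i.
Slice 1: Δl = 2.5/cos(-0.7°) = 2.500 m; N'_1 = 41·cos(-0.7°) − 8·2.500 = 21.0; c'Δl = 3.25; W sinα = -0.5
Slice 2: Δl = 3.0/cos17.4° = 3.144 m; N'_2 = 122·cos17.4° − 3·3.144 = 107.0; c'Δl = 4.09; W sinα = 36.5
Slice 3: Δl = 1.7/cos34.3° = 2.058 m; N'_3 = 79·cos34.3° − 19·2.058 = 26.2; c'Δl = 2.68; W sinα = 44.5
Slice 4: Δl = 2.1/cos51.1° = 3.344 m; N'_4 = 64·cos51.1° − 4·3.344 = 26.8; c'Δl = 4.35; W sinα = 49.8
Σc'Δl = 14.4 kN/m; ΣN' = 181.0 kN/m; ΣW sinα = 130.3 kN/m
Resisting = 14.4 + 181.0·tan21.6° = 14.4 + 71.6 = 86.0 kN/m
FS = 86.0 / 130.3 = 0.660

FS = 0.66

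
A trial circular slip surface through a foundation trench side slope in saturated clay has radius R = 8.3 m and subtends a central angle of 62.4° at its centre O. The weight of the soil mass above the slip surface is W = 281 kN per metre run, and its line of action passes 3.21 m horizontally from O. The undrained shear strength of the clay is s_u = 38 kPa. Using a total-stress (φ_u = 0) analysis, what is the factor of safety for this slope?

Taking moments about the centre O, the resisting moment is provided by the undrained shear strength acting along the arc:
Arc length L_a = R·θ = 8.3·(62.4°·π/180) = 8.3·1.0891 = 9.04 m
M_R = s_u·L_a·R = 38·9.04·8.3 = 2851.0 kN·m/m
M_D = W·d = 281·3.21 = 902.0 kN·m/m
FS = M_R / M_D = 2851.0 / 902.0 = 3.161

FS = 3.16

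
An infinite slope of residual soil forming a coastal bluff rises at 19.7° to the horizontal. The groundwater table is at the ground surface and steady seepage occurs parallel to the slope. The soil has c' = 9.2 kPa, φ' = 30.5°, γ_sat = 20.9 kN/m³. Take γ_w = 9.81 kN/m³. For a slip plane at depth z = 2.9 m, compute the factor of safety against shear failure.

With seepage parallel to the slope and the water table at the surface, the effective normal stress on the slip plane uses the buoyant unit weight γ' = γ_sat − γ_w while the driving shear stress uses γ_sat:
FS = [c' + γ' z cos²β tanφ'] / [γ_sat z sinβ cosβ]
γ' = 20.9 − 9.81 = 11.09 kN/m³
Numerator = 9.2 + 11.09·2.9·cos²19.7°·tan30.5° = 9.2 + 11.09·2.9·0.8864·0.5890 = 25.992 kPa
Denominator = 20.9·2.9·sin19.7°·cos19.7° = 20.9·2.9·0.3371·0.9415 = 19.236 kPa
FS = 25.992 / 19.236 = 1.351

FS = 1.35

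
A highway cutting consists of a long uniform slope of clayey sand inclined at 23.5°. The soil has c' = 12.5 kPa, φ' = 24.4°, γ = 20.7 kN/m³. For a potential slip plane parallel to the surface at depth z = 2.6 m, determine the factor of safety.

For an infinite slope with a slip plane parallel to the surface (no pore pressure): FS = [c' + γz cos²β tanφ'] / [γz sinβ cosβ].
γz = 20.7·2.6 = 53.82 kN/m²
Numerator = 12.5 + 53.82·cos²23.5°·tan24.4° = 12.5 + 53.82·0.8410·0.4536 = 33.032 kPa
Denominator = 53.82·sin23.5°·cos23.5° = 53.82·0.3987·0.9171 = 19.681 kPa
FS = 33.032 / 19.681 = 1.678

FS = 1.68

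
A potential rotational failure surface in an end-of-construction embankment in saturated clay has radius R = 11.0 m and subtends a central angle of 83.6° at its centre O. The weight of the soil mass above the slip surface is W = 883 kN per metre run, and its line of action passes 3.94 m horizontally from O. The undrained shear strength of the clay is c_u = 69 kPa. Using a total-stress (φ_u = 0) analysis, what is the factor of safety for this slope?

FS = 3.50

Taking moments about the centre O, the resisting moment is provided by the undrained shear strength acting along the arc:
Arc length L_a = R·θ = 11.0·(83.6°·π/180) = 11.0·1.4591 = 16.05 m
M_R = c_u·L_a·R = 69·16.05·11.0 = 12182.0 kN·m/m
M_D = W·d = 883·3.94 = 3479.0 kN·m/m
FS = M_R / M_D = 12182.0 / 3479.0 = 3.502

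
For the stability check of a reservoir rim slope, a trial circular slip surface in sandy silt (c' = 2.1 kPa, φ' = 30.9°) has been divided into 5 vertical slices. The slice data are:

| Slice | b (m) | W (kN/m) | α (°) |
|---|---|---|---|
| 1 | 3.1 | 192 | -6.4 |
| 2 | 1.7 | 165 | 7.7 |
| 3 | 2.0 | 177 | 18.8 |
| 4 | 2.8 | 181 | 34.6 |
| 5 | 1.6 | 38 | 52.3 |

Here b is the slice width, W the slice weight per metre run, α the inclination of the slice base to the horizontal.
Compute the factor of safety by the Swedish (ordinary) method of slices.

FS = 2.32

Ordinary method of slices: FS = Σ[c'·Δl_i + (W_i cosα_i)·tanφ'] / Σ W_i sinα_i, with Δl_i = b_i / cosα_i.
Slice 1: Δl = 3.1/cos(-6.4°) = 3.119 m; N'_1 = 192·cos(-6.4°) = 190.8; c'Δl = 6.55; W sinα = -21.4
Slice 2: Δl = 1.7/cos7.7° = 1.715 m; N'_2 = 165·cos7.7° = 163.5; c'Δl = 3.60; W sinα = 22.1
Slice 3: Δl = 2.0/cos18.8° = 2.113 m; N'_3 = 177·cos18.8° = 167.6; c'Δl = 4.44; W sinα = 57.0
Slice 4: Δl = 2.8/cos34.6° = 3.402 m; N'_4 = 181·cos34.6° = 149.0; c'Δl = 7.14; W sinα = 102.8
Slice 5: Δl = 1.6/cos52.3° = 2.616 m; N'_5 = 38·cos52.3° = 23.2; c'Δl = 5.49; W sinα = 30.1
Σc'Δl = 27.2 kN/m; ΣN' = 694.1 kN/m; ΣW sinα = 190.6 kN/m
Resisting = 27.2 + 694.1·tan30.9° = 27.2 + 415.4 = 442.6 kN/m
FS = 442.6 / 190.6 = 2.322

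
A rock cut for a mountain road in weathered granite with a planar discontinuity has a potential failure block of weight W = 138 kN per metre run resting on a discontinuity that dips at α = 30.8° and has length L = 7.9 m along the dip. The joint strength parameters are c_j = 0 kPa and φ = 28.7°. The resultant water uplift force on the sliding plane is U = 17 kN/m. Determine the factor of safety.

FS = 0.79

Resolving the block weight along and normal to the plane and applying the Mohr–Coulomb strength on the joint:
N' = W cosα − U = 138·cos30.8° − 17 = 101.5 kN/m
Driving force T = W sinα = 138·sin30.8° = 70.7 kN/m
Resisting force R = c_j·L + N'·tanφ = 0·7.9 + 101.5·tan28.7° = 0.0 + 55.6 = 55.6 kN/m
FS = R / T = 55.6 / 70.7 = 0.787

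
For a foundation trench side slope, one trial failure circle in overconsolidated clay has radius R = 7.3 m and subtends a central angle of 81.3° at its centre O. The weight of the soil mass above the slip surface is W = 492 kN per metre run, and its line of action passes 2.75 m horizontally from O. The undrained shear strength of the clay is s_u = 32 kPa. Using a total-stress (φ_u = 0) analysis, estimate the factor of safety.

FS = 1.79

Taking moments about the centre O, the resisting moment is provided by the undrained shear strength acting along the arc:
Arc length L_a = R·θ = 7.3·(81.3°·π/180) = 7.3·1.4190 = 10.36 m
M_R = s_u·L_a·R = 32·10.36·7.3 = 2419.7 kN·m/m
M_D = W·d = 492·2.75 = 1353.0 kN·m/m
FS = M_R / M_D = 2419.7 / 1353.0 = 1.788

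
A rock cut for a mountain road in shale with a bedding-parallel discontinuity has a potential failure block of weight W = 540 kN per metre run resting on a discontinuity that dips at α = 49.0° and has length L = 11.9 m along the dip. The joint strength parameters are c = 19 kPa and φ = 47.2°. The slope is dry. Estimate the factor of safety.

FS = 1.49

Resolving the block weight along and normal to the plane and applying the Mohr–Coulomb strength on the joint:
N' = W cosα = 540·cos49.0° = 354.3 kN/m
Driving force T = W sinα = 540·sin49.0° = 407.5 kN/m
Resisting force R = c·L + N'·tanφ = 19·11.9 + 354.3·tan47.2° = 226.1 + 382.6 = 608.7 kN/m
FS = R / T = 608.7 / 407.5 = 1.494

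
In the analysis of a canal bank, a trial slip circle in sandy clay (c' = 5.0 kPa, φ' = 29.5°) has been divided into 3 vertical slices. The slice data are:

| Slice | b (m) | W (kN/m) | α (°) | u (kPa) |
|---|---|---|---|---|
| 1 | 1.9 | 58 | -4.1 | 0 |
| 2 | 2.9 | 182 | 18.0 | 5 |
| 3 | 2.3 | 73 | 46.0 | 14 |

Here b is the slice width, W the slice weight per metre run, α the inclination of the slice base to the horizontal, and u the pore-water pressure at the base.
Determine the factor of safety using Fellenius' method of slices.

FS = 1.59

Ordinary method of slices: FS = Σ[c'·Δl_i + (W_i cosα_i − u_i·Δl_i)·tanφ'] / Σ W_i sinα_i, with Δl_i = b_i / cosα_i.
Slice 1: Δl = 1.9/cos(-4.1°) = 1.905 m; N'_1 = 58·cos(-4.1°) − 0·1.905 = 57.9; c'Δl = 9.52; W sinα = -4.1
Slice 2: Δl = 2.9/cos18.0° = 3.049 m; N'_2 = 182·cos18.0° − 5·3.049 = 157.8; c'Δl = 15.25; W sinα = 56.2
Slice 3: Δl = 2.3/cos46.0° = 3.311 m; N'_3 = 73·cos46.0° − 14·3.311 = 4.4; c'Δl = 16.55; W sinα = 52.5
Σc'Δl = 41.3 kN/m; ΣN' = 220.1 kN/m; ΣW sinα = 104.6 kN/m
Resisting = 41.3 + 220.1·tan29.5° = 41.3 + 124.5 = 165.8 kN/m
FS = 165.8 / 104.6 = 1.585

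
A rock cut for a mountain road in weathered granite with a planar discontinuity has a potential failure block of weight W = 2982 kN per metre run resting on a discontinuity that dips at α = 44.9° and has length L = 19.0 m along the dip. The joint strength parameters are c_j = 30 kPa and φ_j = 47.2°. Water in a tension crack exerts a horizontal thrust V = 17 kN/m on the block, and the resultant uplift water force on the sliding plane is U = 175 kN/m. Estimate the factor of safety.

Resolving the block weight along and normal to the plane and applying the Mohr–Coulomb strength on the joint:
N' = W cosα − U − V sinα = 2982·cos44.9° − 175 − 17·sin44.9° = 1925.3 kN/m
Driving force T = W sinα + V cosα = 2982·sin44.9° + 17·cos44.9° = 2117.0 kN/m
Resisting force R = c_j·L + N'·tanφ_j = 30·19.0 + 1925.3·tan47.2° = 570.0 + 2079.1 = 2649.1 kN/m
FS = R / T = 2649.1 / 2117.0 = 1.251

FS = 1.25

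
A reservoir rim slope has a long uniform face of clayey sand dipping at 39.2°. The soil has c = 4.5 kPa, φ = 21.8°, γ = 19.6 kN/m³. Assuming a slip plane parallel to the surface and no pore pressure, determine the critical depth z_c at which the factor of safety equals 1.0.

z_c = 0.92 m

Setting FS = 1.00 in FS = [c + γz cos²β tanφ] / [γz sinβ cosβ] and solving for z:
z = c / [γ cosβ (FS·sinβ − cosβ·tanφ)]
  = 4.5 / [19.6·cos39.2°·(1.00·sin39.2° − cos39.2°·tan21.8°)]
  = 4.5 / [19.6·0.7749·(1.00·0.6320 − 0.7749·0.4000)]
  = 4.5 / 4.8919 = 0.920 m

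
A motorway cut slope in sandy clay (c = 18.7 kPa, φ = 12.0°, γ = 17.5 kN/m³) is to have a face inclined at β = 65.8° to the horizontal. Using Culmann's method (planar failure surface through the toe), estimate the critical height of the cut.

H_c = 9.31 m

Culmann's analysis gives the critical failure plane at α_cr = (β + φ)/2 = (65.8 + 12.0)/2 = 38.9°, and the critical height
H_c = (4c/γ) · sinβ cosφ / [1 − cos(β − φ)]
    = (4·18.7/17.5) · sin65.8°·cos12.0° / [1 − cos(53.8°)]
    = 4.274 · 0.9121·0.9781 / [1 − 0.5906]
    = 4.274 · 0.8922 / 0.4094
    = 9.31 m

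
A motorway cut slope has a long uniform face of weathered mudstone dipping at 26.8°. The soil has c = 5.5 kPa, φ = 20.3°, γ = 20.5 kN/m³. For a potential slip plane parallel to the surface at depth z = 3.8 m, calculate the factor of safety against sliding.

For an infinite slope with a slip plane parallel to the surface (no pore pressure): FS = [c + γz cos²β tanφ] / [γz sinβ cosβ].
γz = 20.5·3.8 = 77.90 kN/m²
Numerator = 5.5 + 77.90·cos²26.8°·tan20.3° = 5.5 + 77.90·0.7967·0.3699 = 28.458 kPa
Denominator = 77.90·sin26.8°·cos26.8° = 77.90·0.4509·0.8926 = 31.351 kPa
FS = 28.458 / 31.351 = 0.908

FS = 0.91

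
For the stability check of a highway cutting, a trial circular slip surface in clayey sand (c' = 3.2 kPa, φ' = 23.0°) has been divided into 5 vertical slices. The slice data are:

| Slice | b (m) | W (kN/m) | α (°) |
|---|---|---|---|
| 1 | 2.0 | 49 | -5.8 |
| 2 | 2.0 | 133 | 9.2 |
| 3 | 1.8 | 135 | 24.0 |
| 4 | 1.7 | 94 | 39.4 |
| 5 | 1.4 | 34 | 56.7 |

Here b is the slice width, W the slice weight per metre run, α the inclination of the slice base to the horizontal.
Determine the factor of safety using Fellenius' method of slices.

FS = 1.27

Ordinary method of slices: FS = Σ[c'·Δl_i + (W_i cosα_i)·tanφ'] / Σ W_i sinα_i, with Δl_i = b_i / cosα_i.
Slice 1: Δl = 2.0/cos(-5.8°) = 2.010 m; N'_1 = 49·cos(-5.8°) = 48.7; c'Δl = 6.43; W sinα = -5.0
Slice 2: Δl = 2.0/cos9.2° = 2.026 m; N'_2 = 133·cos9.2° = 131.3; c'Δl = 6.48; W sinα = 21.3
Slice 3: Δl = 1.8/cos24.0° = 1.970 m; N'_3 = 135·cos24.0° = 123.3; c'Δl = 6.31; W sinα = 54.9
Slice 4: Δl = 1.7/cos39.4° = 2.200 m; N'_4 = 94·cos39.4° = 72.6; c'Δl = 7.04; W sinα = 59.7
Slice 5: Δl = 1.4/cos56.7° = 2.550 m; N'_5 = 34·cos56.7° = 18.7; c'Δl = 8.16; W sinα = 28.4
Σc'Δl = 34.4 kN/m; ΣN' = 394.7 kN/m; ΣW sinα = 159.3 kN/m
Resisting = 34.4 + 394.7·tan23.0° = 34.4 + 167.5 = 201.9 kN/m
FS = 201.9 / 159.3 = 1.268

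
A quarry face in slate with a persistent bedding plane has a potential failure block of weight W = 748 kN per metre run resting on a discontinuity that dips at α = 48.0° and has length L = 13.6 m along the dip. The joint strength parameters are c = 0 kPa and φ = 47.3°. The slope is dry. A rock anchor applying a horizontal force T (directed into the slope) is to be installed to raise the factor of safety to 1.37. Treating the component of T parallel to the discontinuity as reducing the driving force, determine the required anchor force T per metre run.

T = 127 kN/m

Resolving forces along and normal to the sliding plane, with the horizontal anchor force T adding T·sinα to the effective normal force and T·cosα acting up the plane against the driving force:
FS = [cL + (W cosα + T sinα) tanφ] / [W sinα − T cosα]
Without the anchor: N' = 500.5 kN/m, driving T_d = 555.9 kN/m, resisting R = 0·13.6 + 500.5·tan47.3° = 542.4 kN/m, FS = 0.98.
Setting FS = 1.37 and solving for T:
1.37·(555.9 − T cos48.0°) = 542.4 + T sin48.0°·tan47.3°
T·(sin48.0°·tan47.3° + 1.37·cos48.0°) = 1.37·555.9 − 542.4
T·(0.7431·1.0837 + 1.37·0.6691) = 761.5 − 542.4 = 219.1
T·1.7220 = 219.1
T = 127.3 kN/m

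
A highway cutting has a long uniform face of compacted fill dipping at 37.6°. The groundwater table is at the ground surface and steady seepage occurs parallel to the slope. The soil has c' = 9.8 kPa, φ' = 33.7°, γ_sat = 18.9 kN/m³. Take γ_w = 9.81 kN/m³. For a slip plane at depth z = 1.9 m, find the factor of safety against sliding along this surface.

FS = 0.98

With seepage parallel to the slope and the water table at the surface, the effective normal stress on the slip plane uses the buoyant unit weight γ' = γ_sat − γ_w while the driving shear stress uses γ_sat:
FS = [c' + γ' z cos²β tanφ'] / [γ_sat z sinβ cosβ]
γ' = 18.9 − 9.81 = 9.09 kN/m³
Numerator = 9.8 + 9.09·1.9·cos²37.6°·tan33.7° = 9.8 + 9.09·1.9·0.6277·0.6669 = 17.030 kPa
Denominator = 18.9·1.9·sin37.6°·cos37.6° = 18.9·1.9·0.6101·0.7923 = 17.359 kPa
FS = 17.030 / 17.359 = 0.981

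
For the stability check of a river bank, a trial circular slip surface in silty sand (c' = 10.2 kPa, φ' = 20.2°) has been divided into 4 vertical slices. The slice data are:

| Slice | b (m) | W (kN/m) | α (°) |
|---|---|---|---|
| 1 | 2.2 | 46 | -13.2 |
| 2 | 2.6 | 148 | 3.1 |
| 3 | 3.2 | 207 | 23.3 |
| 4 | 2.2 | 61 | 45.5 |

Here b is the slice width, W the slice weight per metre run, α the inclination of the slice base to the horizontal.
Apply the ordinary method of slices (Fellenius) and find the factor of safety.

Ordinary method of slices: FS = Σ[c'·Δl_i + (W_i cosα_i)·tanφ'] / Σ W_i sinα_i, with Δl_i = b_i / cosα_i.
Slice 1: Δl = 2.2/cos(-13.2°) = 2.260 m; N'_1 = 46·cos(-13.2°) = 44.8; c'Δl = 23.05; W sinα = -10.5
Slice 2: Δl = 2.6/cos3.1° = 2.604 m; N'_2 = 148·cos3.1° = 147.8; c'Δl = 26.56; W sinα = 8.0
Slice 3: Δl = 3.2/cos23.3° = 3.484 m; N'_3 = 207·cos23.3° = 190.1; c'Δl = 35.54; W sinα = 81.9
Slice 4: Δl = 2.2/cos45.5° = 3.139 m; N'_4 = 61·cos45.5° = 42.8; c'Δl = 32.02; W sinα = 43.5
Σc'Δl = 117.2 kN/m; ΣN' = 425.4 kN/m; ΣW sinα = 122.9 kN/m
Resisting = 117.2 + 425.4·tan20.2° = 117.2 + 156.5 = 273.7 kN/m
FS = 273.7 / 122.9 = 2.227

FS = 2.23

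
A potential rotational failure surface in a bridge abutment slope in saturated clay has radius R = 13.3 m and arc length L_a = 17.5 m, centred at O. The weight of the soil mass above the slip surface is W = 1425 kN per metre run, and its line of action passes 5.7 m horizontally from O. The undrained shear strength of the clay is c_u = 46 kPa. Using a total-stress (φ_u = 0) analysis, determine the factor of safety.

FS = 1.32

Taking moments about the centre O, the resisting moment is provided by the undrained shear strength acting along the arc:
M_R = c_u·L_a·R = 46·17.50·13.3 = 10706.5 kN·m/m
M_D = W·d = 1425·5.7 = 8122.5 kN·m/m
FS = M_R / M_D = 10706.5 / 8122.5 = 1.318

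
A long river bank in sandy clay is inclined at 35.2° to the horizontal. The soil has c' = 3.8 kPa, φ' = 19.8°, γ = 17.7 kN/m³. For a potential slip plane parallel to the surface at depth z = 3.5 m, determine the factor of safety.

FS = 0.64

For an infinite slope with a slip plane parallel to the surface (no pore pressure): FS = [c' + γz cos²β tanφ'] / [γz sinβ cosβ].
γz = 17.7·3.5 = 61.95 kN/m²
Numerator = 3.8 + 61.95·cos²35.2°·tan19.8° = 3.8 + 61.95·0.6677·0.3600 = 18.693 kPa
Denominator = 61.95·sin35.2°·cos35.2° = 61.95·0.5764·0.8171 = 29.180 kPa
FS = 18.693 / 29.180 = 0.641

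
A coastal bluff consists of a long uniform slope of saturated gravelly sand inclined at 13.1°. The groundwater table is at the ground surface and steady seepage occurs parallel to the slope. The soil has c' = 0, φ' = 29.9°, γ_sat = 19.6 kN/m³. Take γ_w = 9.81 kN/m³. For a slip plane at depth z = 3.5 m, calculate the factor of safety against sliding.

FS = 1.23

With seepage parallel to the slope and the water table at the surface, the effective normal stress on the slip plane uses the buoyant unit weight γ' = γ_sat − γ_w while the driving shear stress uses γ_sat:
FS = [c' + γ' z cos²β tanφ'] / [γ_sat z sinβ cosβ]
(For c' = 0 this reduces to FS = (γ'/γ_sat)·tanφ'/tanβ.)
γ' = 19.6 − 9.81 = 9.79 kN/m³
Numerator = 0.0 + 9.79·3.5·cos²13.1°·tan29.9° = 0.0 + 9.79·3.5·0.9486·0.5750 = 18.691 kPa
Denominator = 19.6·3.5·sin13.1°·cos13.1° = 19.6·3.5·0.2267·0.9740 = 15.144 kPa
FS = 18.691 / 15.144 = 1.234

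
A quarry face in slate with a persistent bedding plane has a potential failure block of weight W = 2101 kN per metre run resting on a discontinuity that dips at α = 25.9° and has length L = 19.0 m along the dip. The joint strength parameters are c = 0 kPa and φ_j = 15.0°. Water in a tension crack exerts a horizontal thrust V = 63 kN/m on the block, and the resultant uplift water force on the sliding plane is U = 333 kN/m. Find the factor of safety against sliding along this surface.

FS = 0.42

Resolving the block weight along and normal to the plane and applying the Mohr–Coulomb strength on the joint:
N' = W cosα − U − V sinα = 2101·cos25.9° − 333 − 63·sin25.9° = 1529.5 kN/m
Driving force T = W sinα + V cosα = 2101·sin25.9° + 63·cos25.9° = 974.4 kN/m
Resisting force R = c·L + N'·tanφ_j = 0·19.0 + 1529.5·tan15.0° = 0.0 + 409.8 = 409.8 kN/m
FS = R / T = 409.8 / 974.4 = 0.421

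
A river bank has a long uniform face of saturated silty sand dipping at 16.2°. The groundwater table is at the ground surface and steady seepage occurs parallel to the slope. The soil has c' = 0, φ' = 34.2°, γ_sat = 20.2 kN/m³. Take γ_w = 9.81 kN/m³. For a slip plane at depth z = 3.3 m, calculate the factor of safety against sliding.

FS = 1.20

With seepage parallel to the slope and the water table at the surface, the effective normal stress on the slip plane uses the buoyant unit weight γ' = γ_sat − γ_w while the driving shear stress uses γ_sat:
FS = [c' + γ' z cos²β tanφ'] / [γ_sat z sinβ cosβ]
(For c' = 0 this reduces to FS = (γ'/γ_sat)·tanφ'/tanβ.)
γ' = 20.2 − 9.81 = 10.39 kN/m³
Numerator = 0.0 + 10.39·3.3·cos²16.2°·tan34.2° = 0.0 + 10.39·3.3·0.9222·0.6796 = 21.488 kPa
Denominator = 20.2·3.3·sin16.2°·cos16.2° = 20.2·3.3·0.2790·0.9603 = 17.859 kPa
FS = 21.488 / 17.859 = 1.203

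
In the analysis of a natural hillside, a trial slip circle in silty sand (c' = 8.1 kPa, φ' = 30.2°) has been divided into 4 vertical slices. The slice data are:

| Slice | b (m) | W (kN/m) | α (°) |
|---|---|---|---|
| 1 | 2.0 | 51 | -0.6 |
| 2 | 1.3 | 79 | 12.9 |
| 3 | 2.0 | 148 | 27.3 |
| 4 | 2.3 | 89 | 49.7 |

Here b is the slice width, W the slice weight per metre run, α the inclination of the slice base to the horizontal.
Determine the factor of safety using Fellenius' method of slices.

Ordinary method of slices: FS = Σ[c'·Δl_i + (W_i cosα_i)·tanφ'] / Σ W_i sinα_i, with Δl_i = b_i / cosα_i.
Slice 1: Δl = 2.0/cos(-0.6°) = 2.000 m; N'_1 = 51·cos(-0.6°) = 51.0; c'Δl = 16.20; W sinα = -0.5
Slice 2: Δl = 1.3/cos12.9° = 1.334 m; N'_2 = 79·cos12.9° = 77.0; c'Δl = 10.80; W sinα = 17.6
Slice 3: Δl = 2.0/cos27.3° = 2.251 m; N'_3 = 148·cos27.3° = 131.5; c'Δl = 18.23; W sinα = 67.9
Slice 4: Δl = 2.3/cos49.7° = 3.556 m; N'_4 = 89·cos49.7° = 57.6; c'Δl = 28.80; W sinα = 67.9
Σc'Δl = 74.0 kN/m; ΣN' = 317.1 kN/m; ΣW sinα = 152.9 kN/m
Resisting = 74.0 + 317.1·tan30.2° = 74.0 + 184.5 = 258.6 kN/m
FS = 258.6 / 152.9 = 1.692

FS = 1.69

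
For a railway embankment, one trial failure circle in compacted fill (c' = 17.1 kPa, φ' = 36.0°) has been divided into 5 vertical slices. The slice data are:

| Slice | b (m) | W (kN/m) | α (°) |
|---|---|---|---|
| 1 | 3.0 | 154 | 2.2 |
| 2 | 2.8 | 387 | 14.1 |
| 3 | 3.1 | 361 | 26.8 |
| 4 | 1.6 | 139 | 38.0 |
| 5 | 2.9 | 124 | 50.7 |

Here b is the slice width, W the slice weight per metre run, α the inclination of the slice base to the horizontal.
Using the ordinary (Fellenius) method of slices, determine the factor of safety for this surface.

Ordinary method of slices: FS = Σ[c'·Δl_i + (W_i cosα_i)·tanφ'] / Σ W_i sinα_i, with Δl_i = b_i / cosα_i.
Slice 1: Δl = 3.0/cos2.2° = 3.002 m; N'_1 = 154·cos2.2° = 153.9; c'Δl = 51.34; W sinα = 5.9
Slice 2: Δl = 2.8/cos14.1° = 2.887 m; N'_2 = 387·cos14.1° = 375.3; c'Δl = 49.37; W sinα = 94.3
Slice 3: Δl = 3.1/cos26.8° = 3.473 m; N'_3 = 361·cos26.8° = 322.2; c'Δl = 59.39; W sinα = 162.8
Slice 4: Δl = 1.6/cos38.0° = 2.030 m; N'_4 = 139·cos38.0° = 109.5; c'Δl = 34.72; W sinα = 85.6
Slice 5: Δl = 2.9/cos50.7° = 4.579 m; N'_5 = 124·cos50.7° = 78.5; c'Δl = 78.29; W sinα = 96.0
Σc'Δl = 273.1 kN/m; ΣN' = 1039.5 kN/m; ΣW sinα = 444.5 kN/m
Resisting = 273.1 + 1039.5·tan36.0° = 273.1 + 755.3 = 1028.4 kN/m
FS = 1028.4 / 444.5 = 2.314

FS = 2.31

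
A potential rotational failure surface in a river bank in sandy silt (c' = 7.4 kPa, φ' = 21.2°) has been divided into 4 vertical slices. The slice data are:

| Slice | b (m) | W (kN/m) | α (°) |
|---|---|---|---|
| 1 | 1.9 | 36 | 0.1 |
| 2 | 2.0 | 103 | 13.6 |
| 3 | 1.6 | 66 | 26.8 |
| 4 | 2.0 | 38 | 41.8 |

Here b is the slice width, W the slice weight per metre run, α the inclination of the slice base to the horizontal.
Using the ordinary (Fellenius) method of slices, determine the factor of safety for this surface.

FS = 1.88

Ordinary method of slices: FS = Σ[c'·Δl_i + (W_i cosα_i)·tanφ'] / Σ W_i sinα_i, with Δl_i = b_i / cosα_i.
Slice 1: Δl = 1.9/cos0.1° = 1.900 m; N'_1 = 36·cos0.1° = 36.0; c'Δl = 14.06; W sinα = 0.1
Slice 2: Δl = 2.0/cos13.6° = 2.058 m; N'_2 = 103·cos13.6° = 100.1; c'Δl = 15.23; W sinα = 24.2
Slice 3: Δl = 1.6/cos26.8° = 1.793 m; N'_3 = 66·cos26.8° = 58.9; c'Δl = 13.26; W sinα = 29.8
Slice 4: Δl = 2.0/cos41.8° = 2.683 m; N'_4 = 38·cos41.8° = 28.3; c'Δl = 19.85; W sinα = 25.3
Σc'Δl = 62.4 kN/m; ΣN' = 223.4 kN/m; ΣW sinα = 79.4 kN/m
Resisting = 62.4 + 223.4·tan21.2° = 62.4 + 86.6 = 149.0 kN/m
FS = 149.0 / 79.4 = 1.878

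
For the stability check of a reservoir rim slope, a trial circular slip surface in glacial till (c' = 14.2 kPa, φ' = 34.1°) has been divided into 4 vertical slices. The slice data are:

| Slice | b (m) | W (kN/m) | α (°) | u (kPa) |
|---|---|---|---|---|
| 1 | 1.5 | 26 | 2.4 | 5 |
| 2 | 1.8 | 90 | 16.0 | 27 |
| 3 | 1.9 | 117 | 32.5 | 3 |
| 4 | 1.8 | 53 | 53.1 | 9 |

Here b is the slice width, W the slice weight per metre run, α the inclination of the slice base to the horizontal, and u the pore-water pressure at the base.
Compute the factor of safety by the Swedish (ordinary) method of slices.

Ordinary method of slices: FS = Σ[c'·Δl_i + (W_i cosα_i − u_i·Δl_i)·tanφ'] / Σ W_i sinα_i, with Δl_i = b_i / cosα_i.
Slice 1: Δl = 1.5/cos2.4° = 1.501 m; N'_1 = 26·cos2.4° − 5·1.501 = 18.5; c'Δl = 21.32; W sinα = 1.1
Slice 2: Δl = 1.8/cos16.0° = 1.873 m; N'_2 = 90·cos16.0° − 27·1.873 = 36.0; c'Δl = 26.59; W sinα = 24.8
Slice 3: Δl = 1.9/cos32.5° = 2.253 m; N'_3 = 117·cos32.5° − 3·2.253 = 91.9; c'Δl = 31.99; W sinα = 62.9
Slice 4: Δl = 1.8/cos53.1° = 2.998 m; N'_4 = 53·cos53.1° − 9·2.998 = 4.8; c'Δl = 42.57; W sinα = 42.4
Σc'Δl = 122.5 kN/m; ΣN' = 151.2 kN/m; ΣW sinα = 131.1 kN/m
Resisting = 122.5 + 151.2·tan34.1° = 122.5 + 102.4 = 224.8 kN/m
FS = 224.8 / 131.1 = 1.714

FS = 1.71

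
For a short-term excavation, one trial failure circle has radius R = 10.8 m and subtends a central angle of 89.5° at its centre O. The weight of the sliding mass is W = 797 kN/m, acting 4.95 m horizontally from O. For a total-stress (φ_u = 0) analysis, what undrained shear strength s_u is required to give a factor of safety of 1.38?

FS = s_u·L_a·R / (W·d), so s_u = FS·W·d / (L_a·R).
Arc length L_a = R·θ = 10.8·(89.5°·π/180) = 10.8·1.5621 = 16.87 m
s_u = 1.38·797·4.95 / (16.87·10.8) = 5444.3 / 182.20 = 29.88 kPa

s_u = 29.9 kPa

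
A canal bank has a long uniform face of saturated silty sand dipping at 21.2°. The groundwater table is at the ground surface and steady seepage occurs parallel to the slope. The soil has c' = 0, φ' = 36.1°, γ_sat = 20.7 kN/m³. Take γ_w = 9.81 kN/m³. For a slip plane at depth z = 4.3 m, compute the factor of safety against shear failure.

With seepage parallel to the slope and the water table at the surface, the effective normal stress on the slip plane uses the buoyant unit weight γ' = γ_sat − γ_w while the driving shear stress uses γ_sat:
FS = [c' + γ' z cos²β tanφ'] / [γ_sat z sinβ cosβ]
(For c' = 0 this reduces to FS = (γ'/γ_sat)·tanφ'/tanβ.)
γ' = 20.7 − 9.81 = 10.89 kN/m³
Numerator = 0.0 + 10.89·4.3·cos²21.2°·tan36.1° = 0.0 + 10.89·4.3·0.8692·0.7292 = 29.681 kPa
Denominator = 20.7·4.3·sin21.2°·cos21.2° = 20.7·4.3·0.3616·0.9323 = 30.010 kPa
FS = 29.681 / 30.010 = 0.989

FS = 0.99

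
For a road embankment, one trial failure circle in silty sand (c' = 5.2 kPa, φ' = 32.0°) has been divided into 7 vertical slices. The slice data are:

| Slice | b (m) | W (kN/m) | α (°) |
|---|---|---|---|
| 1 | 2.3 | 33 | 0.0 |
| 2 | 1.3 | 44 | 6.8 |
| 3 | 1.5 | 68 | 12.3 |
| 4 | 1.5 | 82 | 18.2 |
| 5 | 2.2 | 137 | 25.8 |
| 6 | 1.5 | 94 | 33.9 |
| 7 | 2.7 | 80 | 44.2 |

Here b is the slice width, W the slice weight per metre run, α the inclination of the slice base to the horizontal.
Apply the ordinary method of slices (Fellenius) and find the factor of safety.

Ordinary method of slices: FS = Σ[c'·Δl_i + (W_i cosα_i)·tanφ'] / Σ W_i sinα_i, with Δl_i = b_i / cosα_i.
Slice 1: Δl = 2.3/cos0.0° = 2.300 m; N'_1 = 33·cos0.0° = 33.0; c'Δl = 11.96; W sinα = 0.0
Slice 2: Δl = 1.3/cos6.8° = 1.309 m; N'_2 = 44·cos6.8° = 43.7; c'Δl = 6.81; W sinα = 5.2
Slice 3: Δl = 1.5/cos12.3° = 1.535 m; N'_3 = 68·cos12.3° = 66.4; c'Δl = 7.98; W sinα = 14.5
Slice 4: Δl = 1.5/cos18.2° = 1.579 m; N'_4 = 82·cos18.2° = 77.9; c'Δl = 8.21; W sinα = 25.6
Slice 5: Δl = 2.2/cos25.8° = 2.444 m; N'_5 = 137·cos25.8° = 123.3; c'Δl = 12.71; W sinα = 59.6
Slice 6: Δl = 1.5/cos33.9° = 1.807 m; N'_6 = 94·cos33.9° = 78.0; c'Δl = 9.40; W sinα = 52.4
Slice 7: Δl = 2.7/cos44.2° = 3.766 m; N'_7 = 80·cos44.2° = 57.4; c'Δl = 19.58; W sinα = 55.8
Σc'Δl = 76.7 kN/m; ΣN' = 479.7 kN/m; ΣW sinα = 213.1 kN/m
Resisting = 76.7 + 479.7·tan32.0° = 76.7 + 299.8 = 376.4 kN/m
FS = 376.4 / 213.1 = 1.766

FS = 1.77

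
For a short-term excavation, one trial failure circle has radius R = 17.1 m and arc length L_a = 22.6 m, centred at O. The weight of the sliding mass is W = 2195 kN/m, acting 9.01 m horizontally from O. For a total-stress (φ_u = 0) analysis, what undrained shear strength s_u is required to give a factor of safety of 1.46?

s_u = 74.7 kPa

FS = s_u·L_a·R / (W·d), so s_u = FS·W·d / (L_a·R).
s_u = 1.46·2195·9.01 / (22.60·17.1) = 28874.3 / 386.46 = 74.71 kPa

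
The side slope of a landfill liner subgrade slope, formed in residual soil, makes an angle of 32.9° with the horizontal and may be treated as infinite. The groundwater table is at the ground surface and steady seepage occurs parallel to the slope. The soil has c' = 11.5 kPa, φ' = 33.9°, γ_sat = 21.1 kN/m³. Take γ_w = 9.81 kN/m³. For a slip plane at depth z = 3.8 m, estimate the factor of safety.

FS = 0.87

With seepage parallel to the slope and the water table at the surface, the effective normal stress on the slip plane uses the buoyant unit weight γ' = γ_sat − γ_w while the driving shear stress uses γ_sat:
FS = [c' + γ' z cos²β tanφ'] / [γ_sat z sinβ cosβ]
γ' = 21.1 − 9.81 = 11.29 kN/m³
Numerator = 11.5 + 11.29·3.8·cos²32.9°·tan33.9° = 11.5 + 11.29·3.8·0.7050·0.6720 = 31.823 kPa
Denominator = 21.1·3.8·sin32.9°·cos32.9° = 21.1·3.8·0.5432·0.8396 = 36.567 kPa
FS = 31.823 / 36.567 = 0.870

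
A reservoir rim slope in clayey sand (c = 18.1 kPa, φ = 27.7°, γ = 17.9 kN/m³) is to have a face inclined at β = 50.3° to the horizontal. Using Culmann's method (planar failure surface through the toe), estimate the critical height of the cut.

Culmann's analysis gives the critical failure plane at α_cr = (β + φ)/2 = (50.3 + 27.7)/2 = 39.0°, and the critical height
H_c = (4c/γ) · sinβ cosφ / [1 − cos(β − φ)]
    = (4·18.1/17.9) · sin50.3°·cos27.7° / [1 − cos(22.6°)]
    = 4.045 · 0.7694·0.8854 / [1 − 0.9232]
    = 4.045 · 0.6812 / 0.0768
    = 35.88 m

H_c = 35.88 m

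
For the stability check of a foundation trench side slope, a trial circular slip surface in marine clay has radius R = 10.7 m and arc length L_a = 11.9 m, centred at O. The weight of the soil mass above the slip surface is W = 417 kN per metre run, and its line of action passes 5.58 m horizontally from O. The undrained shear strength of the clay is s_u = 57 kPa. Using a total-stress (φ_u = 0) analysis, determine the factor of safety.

FS = 3.12

Taking moments about the centre O, the resisting moment is provided by the undrained shear strength acting along the arc:
M_R = s_u·L_a·R = 57·11.90·10.7 = 7257.8 kN·m/m
M_D = W·d = 417·5.58 = 2326.9 kN·m/m
FS = M_R / M_D = 7257.8 / 2326.9 = 3.119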